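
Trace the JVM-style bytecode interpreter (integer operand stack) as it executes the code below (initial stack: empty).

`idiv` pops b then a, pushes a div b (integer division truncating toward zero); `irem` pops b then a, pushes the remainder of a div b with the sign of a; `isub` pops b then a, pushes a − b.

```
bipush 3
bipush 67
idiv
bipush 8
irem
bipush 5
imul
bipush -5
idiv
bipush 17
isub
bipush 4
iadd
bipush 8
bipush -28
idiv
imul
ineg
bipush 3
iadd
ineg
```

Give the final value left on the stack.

-3

bipush 3   → 3
bipush 67  → 3 67
idiv       → 0
bipush 8   → 0 8
irem       → 0
bipush 5   → 0 5
imul       → 0
bipush -5  → 0 -5
idiv       → 0
bipush 17  → 0 17
isub       → -17
bipush 4   → -17 4
iadd       → -13
bipush 8   → -13 8
bipush -28 → -13 8 -28
idiv       → -13 0
imul       → 0
ineg       → 0
bipush 3   → 0 3
iadd       → 3
ineg       → -3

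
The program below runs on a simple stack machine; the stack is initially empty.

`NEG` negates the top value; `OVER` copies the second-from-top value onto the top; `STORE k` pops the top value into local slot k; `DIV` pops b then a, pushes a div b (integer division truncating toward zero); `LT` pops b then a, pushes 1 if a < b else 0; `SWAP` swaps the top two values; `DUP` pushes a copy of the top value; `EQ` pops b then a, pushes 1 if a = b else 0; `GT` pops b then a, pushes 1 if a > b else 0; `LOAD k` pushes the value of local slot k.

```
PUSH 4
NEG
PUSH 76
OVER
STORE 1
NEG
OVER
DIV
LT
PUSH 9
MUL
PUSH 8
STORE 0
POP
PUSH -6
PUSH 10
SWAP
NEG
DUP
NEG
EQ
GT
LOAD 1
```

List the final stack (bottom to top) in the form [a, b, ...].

[1, -4]

PUSH 4  → [4]
NEG     → [-4]
PUSH 76 → [-4, 76]
OVER    → [-4, 76, -4]
STORE 1 → [-4, 76]
NEG     → [-4, -76]
OVER    → [-4, -76, -4]
DIV     → [-4, 19]
LT      → [1]
PUSH 9  → [1, 9]
MUL     → [9]
PUSH 8  → [9, 8]
STORE 0 → [9]
POP     → []
PUSH -6 → [-6]
PUSH 10 → [-6, 10]
SWAP    → [10, -6]
NEG     → [10, 6]
DUP     → [10, 6, 6]
NEG     → [10, 6, -6]
EQ      → [10, 0]
GT      → [1]
LOAD 1  → [1, -4]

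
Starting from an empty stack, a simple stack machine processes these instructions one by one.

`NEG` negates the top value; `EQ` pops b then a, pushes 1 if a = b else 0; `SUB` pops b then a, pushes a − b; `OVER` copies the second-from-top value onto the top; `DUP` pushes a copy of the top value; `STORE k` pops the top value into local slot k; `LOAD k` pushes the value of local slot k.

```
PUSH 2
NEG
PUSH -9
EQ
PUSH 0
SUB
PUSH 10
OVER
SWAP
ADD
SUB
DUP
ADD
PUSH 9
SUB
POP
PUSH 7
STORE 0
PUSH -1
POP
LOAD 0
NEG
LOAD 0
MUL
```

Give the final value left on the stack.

-49

PUSH 2   2
NEG      -2
PUSH -9  -2 -9
EQ       0
PUSH 0   0 0
SUB      0
PUSH 10  0 10
OVER     0 10 0
SWAP     0 0 10
ADD      0 10
SUB      -10
DUP      -10 -10
ADD      -20
PUSH 9   -20 9
SUB      -29
POP      (empty)
PUSH 7   7
STORE 0  (empty)
PUSH -1  -1
POP      (empty)
LOAD 0   7
NEG      -7
LOAD 0   -7 7
MUL      -49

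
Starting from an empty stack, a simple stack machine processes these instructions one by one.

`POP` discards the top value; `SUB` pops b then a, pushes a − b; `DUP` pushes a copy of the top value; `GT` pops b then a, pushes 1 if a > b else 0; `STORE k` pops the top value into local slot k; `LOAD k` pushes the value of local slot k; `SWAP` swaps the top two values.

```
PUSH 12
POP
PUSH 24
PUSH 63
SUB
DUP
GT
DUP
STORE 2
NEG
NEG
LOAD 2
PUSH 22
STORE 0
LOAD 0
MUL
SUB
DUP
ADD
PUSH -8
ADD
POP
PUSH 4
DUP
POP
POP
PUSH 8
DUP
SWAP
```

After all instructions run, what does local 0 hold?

PUSH 12 : [12]
POP     : []
PUSH 24 : [24]
PUSH 63 : [24, 63]
SUB     : [-39]
DUP     : [-39, -39]
GT      : [0]
DUP     : [0, 0]
STORE 2 : [0]
NEG     : [0]
NEG     : [0]
LOAD 2  : [0, 0]
PUSH 22 : [0, 0, 22]
STORE 0 : [0, 0]
LOAD 0  : [0, 0, 22]
MUL     : [0, 0]
SUB     : [0]
DUP     : [0, 0]
ADD     : [0]
PUSH -8 : [0, -8]
ADD     : [-8]
POP     : []
PUSH 4  : [4]
DUP     : [4, 4]
POP     : [4]
POP     : []
PUSH 8  : [8]
DUP     : [8, 8]
SWAP    : [8, 8]

22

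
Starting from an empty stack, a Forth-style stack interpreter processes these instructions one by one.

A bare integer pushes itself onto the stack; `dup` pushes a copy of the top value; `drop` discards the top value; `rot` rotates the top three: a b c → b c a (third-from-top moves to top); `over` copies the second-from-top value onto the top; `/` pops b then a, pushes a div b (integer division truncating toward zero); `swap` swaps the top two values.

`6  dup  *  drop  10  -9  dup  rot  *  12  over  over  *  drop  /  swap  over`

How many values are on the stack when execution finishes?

6    -> 6
dup  -> 6 6
*    -> 36
drop -> (empty)
10   -> 10
-9   -> 10 -9
dup  -> 10 -9 -9
rot  -> -9 -9 10
*    -> -9 -90
12   -> -9 -90 12
over -> -9 -90 12 -90
over -> -9 -90 12 -90 12
*    -> -9 -90 12 -1080
drop -> -9 -90 12
/    -> -9 -7
swap -> -7 -9
over -> -7 -9 -7

3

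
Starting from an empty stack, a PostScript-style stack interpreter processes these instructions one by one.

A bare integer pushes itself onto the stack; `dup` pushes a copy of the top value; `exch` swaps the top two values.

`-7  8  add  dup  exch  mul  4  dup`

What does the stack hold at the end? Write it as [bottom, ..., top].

[1, 4, 4]

-7   → -7
8    → -7 8
add  → 1
dup  → 1 1
exch → 1 1
mul  → 1
4    → 1 4
dup  → 1 4 4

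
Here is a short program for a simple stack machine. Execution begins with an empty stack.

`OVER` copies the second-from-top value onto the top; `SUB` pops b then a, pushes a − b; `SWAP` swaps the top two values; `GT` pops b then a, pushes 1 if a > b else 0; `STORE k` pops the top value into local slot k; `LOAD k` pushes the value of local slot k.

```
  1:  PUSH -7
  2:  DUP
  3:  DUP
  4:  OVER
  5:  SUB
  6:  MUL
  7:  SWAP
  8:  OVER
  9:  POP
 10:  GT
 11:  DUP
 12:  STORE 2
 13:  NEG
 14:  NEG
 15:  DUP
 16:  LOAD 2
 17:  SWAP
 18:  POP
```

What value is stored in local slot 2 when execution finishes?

1

PUSH -7  [-7]
DUP      [-7, -7]
DUP      [-7, -7, -7]
OVER     [-7, -7, -7, -7]
SUB      [-7, -7, 0]
MUL      [-7, 0]
SWAP     [0, -7]
OVER     [0, -7, 0]
POP      [0, -7]
GT       [1]
DUP      [1, 1]
STORE 2  [1]
NEG      [-1]
NEG      [1]
DUP      [1, 1]
LOAD 2   [1, 1, 1]
SWAP     [1, 1, 1]
POP      [1, 1]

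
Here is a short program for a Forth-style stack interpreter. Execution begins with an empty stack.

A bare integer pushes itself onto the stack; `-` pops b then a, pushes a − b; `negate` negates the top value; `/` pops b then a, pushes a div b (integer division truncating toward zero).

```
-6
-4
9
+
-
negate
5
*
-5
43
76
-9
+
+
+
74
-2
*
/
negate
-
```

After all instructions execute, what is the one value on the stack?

-6     : -6
-4     : -6 -4
9      : -6 -4 9
+      : -6 5
-      : -11
negate : 11
5      : 11 5
*      : 55
-5     : 55 -5
43     : 55 -5 43
76     : 55 -5 43 76
-9     : 55 -5 43 76 -9
+      : 55 -5 43 67
+      : 55 -5 110
+      : 55 105
74     : 55 105 74
-2     : 55 105 74 -2
*      : 55 105 -148
/      : 55 0
negate : 55 0
-      : 55

55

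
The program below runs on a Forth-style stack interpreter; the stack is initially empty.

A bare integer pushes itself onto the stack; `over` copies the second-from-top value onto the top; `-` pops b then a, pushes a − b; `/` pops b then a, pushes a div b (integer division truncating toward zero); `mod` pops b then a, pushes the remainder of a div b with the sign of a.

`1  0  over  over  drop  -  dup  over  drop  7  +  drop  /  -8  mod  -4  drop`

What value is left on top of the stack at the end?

1    : 1
0    : 1 0
over : 1 0 1
over : 1 0 1 0
drop : 1 0 1
-    : 1 -1
dup  : 1 -1 -1
over : 1 -1 -1 -1
drop : 1 -1 -1
7    : 1 -1 -1 7
+    : 1 -1 6
drop : 1 -1
/    : -1
-8   : -1 -8
mod  : -1
-4   : -1 -4
drop : -1

-1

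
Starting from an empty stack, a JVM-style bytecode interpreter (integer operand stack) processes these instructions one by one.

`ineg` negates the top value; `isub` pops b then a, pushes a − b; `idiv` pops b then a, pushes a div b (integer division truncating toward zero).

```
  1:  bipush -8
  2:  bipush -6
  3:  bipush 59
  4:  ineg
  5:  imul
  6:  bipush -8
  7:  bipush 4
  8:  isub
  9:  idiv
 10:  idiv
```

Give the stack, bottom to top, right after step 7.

bipush -8 → -8
bipush -6 → -8 -6
bipush 59 → -8 -6 59
ineg      → -8 -6 -59
imul      → -8 354
bipush -8 → -8 354 -8
bipush 4  → -8 354 -8 4

[-8, 354, -8, 4]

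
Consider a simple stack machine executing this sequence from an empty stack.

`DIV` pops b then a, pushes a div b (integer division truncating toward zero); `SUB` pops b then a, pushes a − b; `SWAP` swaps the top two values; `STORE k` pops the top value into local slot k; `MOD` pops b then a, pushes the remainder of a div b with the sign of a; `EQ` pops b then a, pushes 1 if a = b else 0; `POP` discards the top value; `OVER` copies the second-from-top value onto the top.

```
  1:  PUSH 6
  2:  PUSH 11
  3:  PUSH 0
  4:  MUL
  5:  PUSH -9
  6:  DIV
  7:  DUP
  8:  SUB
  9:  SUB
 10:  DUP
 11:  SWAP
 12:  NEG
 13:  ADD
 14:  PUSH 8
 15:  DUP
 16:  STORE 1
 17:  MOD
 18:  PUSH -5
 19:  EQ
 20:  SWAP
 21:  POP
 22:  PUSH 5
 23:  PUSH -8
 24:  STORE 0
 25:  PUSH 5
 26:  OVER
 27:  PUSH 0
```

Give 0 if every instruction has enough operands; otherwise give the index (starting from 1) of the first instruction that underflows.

20

PUSH 6   6
PUSH 11  6 11
PUSH 0   6 11 0
MUL      6 0
PUSH -9  6 0 -9
DIV      6 0
DUP      6 0 0
SUB      6 0
SUB      6
DUP      6 6
SWAP     6 6
NEG      6 -6
ADD      0
PUSH 8   0 8
DUP      0 8 8
STORE 1  0 8
MOD      0
PUSH -5  0 -5
EQ       0
SWAP  — needs 2 operands, stack has 1 → underflow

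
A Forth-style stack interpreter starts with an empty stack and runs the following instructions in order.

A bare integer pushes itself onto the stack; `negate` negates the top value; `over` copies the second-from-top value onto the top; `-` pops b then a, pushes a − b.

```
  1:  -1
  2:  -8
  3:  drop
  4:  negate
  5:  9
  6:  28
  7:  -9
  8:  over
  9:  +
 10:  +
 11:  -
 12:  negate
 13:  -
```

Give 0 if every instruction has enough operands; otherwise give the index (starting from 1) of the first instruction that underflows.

-1     -> [-1]
-8     -> [-1, -8]
drop   -> [-1]
negate -> [1]
9      -> [1, 9]
28     -> [1, 9, 28]
-9     -> [1, 9, 28, -9]
over   -> [1, 9, 28, -9, 28]
+      -> [1, 9, 28, 19]
+      -> [1, 9, 47]
-      -> [1, -38]
negate -> [1, 38]
-      -> [-37]

0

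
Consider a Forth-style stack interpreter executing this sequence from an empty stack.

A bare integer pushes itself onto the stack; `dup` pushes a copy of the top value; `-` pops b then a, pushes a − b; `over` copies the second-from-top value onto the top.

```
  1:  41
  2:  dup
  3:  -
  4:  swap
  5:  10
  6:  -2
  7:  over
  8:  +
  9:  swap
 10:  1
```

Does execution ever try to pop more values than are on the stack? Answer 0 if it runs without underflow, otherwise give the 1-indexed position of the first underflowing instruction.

41  : 41
dup : 41 41
-   : 0
swap  — needs 2 operands, stack has 1 → underflow

4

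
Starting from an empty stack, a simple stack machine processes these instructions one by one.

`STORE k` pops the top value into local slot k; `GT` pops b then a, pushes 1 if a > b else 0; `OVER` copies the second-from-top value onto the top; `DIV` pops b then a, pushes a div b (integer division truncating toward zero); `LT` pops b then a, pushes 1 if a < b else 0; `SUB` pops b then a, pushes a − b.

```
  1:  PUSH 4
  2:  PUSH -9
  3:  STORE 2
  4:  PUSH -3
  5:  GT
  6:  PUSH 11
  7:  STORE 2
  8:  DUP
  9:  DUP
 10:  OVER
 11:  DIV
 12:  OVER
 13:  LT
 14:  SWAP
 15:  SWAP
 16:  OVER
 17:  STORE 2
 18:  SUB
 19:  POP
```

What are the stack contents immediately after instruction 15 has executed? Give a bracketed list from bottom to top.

PUSH 4  → 4
PUSH -9 → 4 -9
STORE 2 → 4
PUSH -3 → 4 -3
GT      → 1
PUSH 11 → 1 11
STORE 2 → 1
DUP     → 1 1
DUP     → 1 1 1
OVER    → 1 1 1 1
DIV     → 1 1 1
OVER    → 1 1 1 1
LT      → 1 1 0
SWAP    → 1 0 1
SWAP    → 1 1 0

[1, 1, 0]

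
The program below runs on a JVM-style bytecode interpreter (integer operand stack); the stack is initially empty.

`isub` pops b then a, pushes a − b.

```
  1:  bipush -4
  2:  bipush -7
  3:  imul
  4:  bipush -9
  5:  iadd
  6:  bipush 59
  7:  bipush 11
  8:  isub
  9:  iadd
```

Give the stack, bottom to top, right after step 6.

bipush -4  [-4]
bipush -7  [-4, -7]
imul       [28]
bipush -9  [28, -9]
iadd       [19]
bipush 59  [19, 59]

[19, 59]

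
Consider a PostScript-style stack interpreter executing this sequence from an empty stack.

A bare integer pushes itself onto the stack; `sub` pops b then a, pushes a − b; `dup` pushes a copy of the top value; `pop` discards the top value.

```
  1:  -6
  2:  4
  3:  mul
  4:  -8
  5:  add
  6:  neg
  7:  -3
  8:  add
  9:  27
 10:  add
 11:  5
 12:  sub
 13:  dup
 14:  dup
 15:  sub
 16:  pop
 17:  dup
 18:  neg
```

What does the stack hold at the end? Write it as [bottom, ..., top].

-6  : -6
4   : -6 4
mul : -24
-8  : -24 -8
add : -32
neg : 32
-3  : 32 -3
add : 29
27  : 29 27
add : 56
5   : 56 5
sub : 51
dup : 51 51
dup : 51 51 51
sub : 51 0
pop : 51
dup : 51 51
neg : 51 -51

[51, -51]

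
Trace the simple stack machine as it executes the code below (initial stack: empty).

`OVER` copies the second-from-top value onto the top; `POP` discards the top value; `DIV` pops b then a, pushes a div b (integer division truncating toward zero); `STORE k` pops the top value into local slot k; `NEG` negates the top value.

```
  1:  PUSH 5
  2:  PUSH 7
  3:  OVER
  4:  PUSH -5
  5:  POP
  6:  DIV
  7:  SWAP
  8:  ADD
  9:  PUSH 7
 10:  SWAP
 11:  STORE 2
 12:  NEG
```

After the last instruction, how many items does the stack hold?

PUSH 5   [5]
PUSH 7   [5, 7]
OVER     [5, 7, 5]
PUSH -5  [5, 7, 5, -5]
POP      [5, 7, 5]
DIV      [5, 1]
SWAP     [1, 5]
ADD      [6]
PUSH 7   [6, 7]
SWAP     [7, 6]
STORE 2  [7]
NEG      [-7]

1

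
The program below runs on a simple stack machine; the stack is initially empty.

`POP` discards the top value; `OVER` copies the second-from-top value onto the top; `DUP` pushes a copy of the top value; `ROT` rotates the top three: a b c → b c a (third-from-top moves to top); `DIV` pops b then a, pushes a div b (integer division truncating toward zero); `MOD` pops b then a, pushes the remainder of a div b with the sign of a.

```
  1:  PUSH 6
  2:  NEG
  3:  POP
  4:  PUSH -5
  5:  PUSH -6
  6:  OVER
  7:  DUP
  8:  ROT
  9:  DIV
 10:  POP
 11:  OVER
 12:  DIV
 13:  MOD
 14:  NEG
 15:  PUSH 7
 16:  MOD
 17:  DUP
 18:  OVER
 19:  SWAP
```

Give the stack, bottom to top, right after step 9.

[-5, -5, 0]

PUSH 6  -> [6]
NEG     -> [-6]
POP     -> []
PUSH -5 -> [-5]
PUSH -6 -> [-5, -6]
OVER    -> [-5, -6, -5]
DUP     -> [-5, -6, -5, -5]
ROT     -> [-5, -5, -5, -6]
DIV     -> [-5, -5, 0]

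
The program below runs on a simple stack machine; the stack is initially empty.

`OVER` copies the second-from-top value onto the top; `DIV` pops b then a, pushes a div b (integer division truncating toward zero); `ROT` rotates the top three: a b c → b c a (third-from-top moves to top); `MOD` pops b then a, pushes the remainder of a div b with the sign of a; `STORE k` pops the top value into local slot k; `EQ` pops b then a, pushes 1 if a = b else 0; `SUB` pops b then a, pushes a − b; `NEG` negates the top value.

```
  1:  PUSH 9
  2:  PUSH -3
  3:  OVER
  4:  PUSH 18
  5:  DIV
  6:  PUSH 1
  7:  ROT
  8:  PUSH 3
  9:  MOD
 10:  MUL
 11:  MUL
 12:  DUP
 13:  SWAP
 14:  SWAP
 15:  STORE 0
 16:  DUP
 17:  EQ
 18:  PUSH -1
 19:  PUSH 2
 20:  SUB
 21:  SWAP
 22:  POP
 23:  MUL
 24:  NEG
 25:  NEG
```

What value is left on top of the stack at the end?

PUSH 9  → [9]
PUSH -3 → [9, -3]
OVER    → [9, -3, 9]
PUSH 18 → [9, -3, 9, 18]
DIV     → [9, -3, 0]
PUSH 1  → [9, -3, 0, 1]
ROT     → [9, 0, 1, -3]
PUSH 3  → [9, 0, 1, -3, 3]
MOD     → [9, 0, 1, 0]
MUL     → [9, 0, 0]
MUL     → [9, 0]
DUP     → [9, 0, 0]
SWAP    → [9, 0, 0]
SWAP    → [9, 0, 0]
STORE 0 → [9, 0]
DUP     → [9, 0, 0]
EQ      → [9, 1]
PUSH -1 → [9, 1, -1]
PUSH 2  → [9, 1, -1, 2]
SUB     → [9, 1, -3]
SWAP    → [9, -3, 1]
POP     → [9, -3]
MUL     → [-27]
NEG     → [27]
NEG     → [-27]

-27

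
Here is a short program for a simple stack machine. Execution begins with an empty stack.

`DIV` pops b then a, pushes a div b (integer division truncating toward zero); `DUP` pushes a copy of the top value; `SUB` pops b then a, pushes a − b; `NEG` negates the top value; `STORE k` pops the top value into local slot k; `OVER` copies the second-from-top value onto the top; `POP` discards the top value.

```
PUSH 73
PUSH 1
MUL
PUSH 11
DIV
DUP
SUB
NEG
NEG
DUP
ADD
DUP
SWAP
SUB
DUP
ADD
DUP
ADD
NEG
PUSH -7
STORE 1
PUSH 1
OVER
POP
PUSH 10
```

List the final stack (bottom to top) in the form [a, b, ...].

PUSH 73 : [73]
PUSH 1  : [73, 1]
MUL     : [73]
PUSH 11 : [73, 11]
DIV     : [6]
DUP     : [6, 6]
SUB     : [0]
NEG     : [0]
NEG     : [0]
DUP     : [0, 0]
ADD     : [0]
DUP     : [0, 0]
SWAP    : [0, 0]
SUB     : [0]
DUP     : [0, 0]
ADD     : [0]
DUP     : [0, 0]
ADD     : [0]
NEG     : [0]
PUSH -7 : [0, -7]
STORE 1 : [0]
PUSH 1  : [0, 1]
OVER    : [0, 1, 0]
POP     : [0, 1]
PUSH 10 : [0, 1, 10]

[0, 1, 10]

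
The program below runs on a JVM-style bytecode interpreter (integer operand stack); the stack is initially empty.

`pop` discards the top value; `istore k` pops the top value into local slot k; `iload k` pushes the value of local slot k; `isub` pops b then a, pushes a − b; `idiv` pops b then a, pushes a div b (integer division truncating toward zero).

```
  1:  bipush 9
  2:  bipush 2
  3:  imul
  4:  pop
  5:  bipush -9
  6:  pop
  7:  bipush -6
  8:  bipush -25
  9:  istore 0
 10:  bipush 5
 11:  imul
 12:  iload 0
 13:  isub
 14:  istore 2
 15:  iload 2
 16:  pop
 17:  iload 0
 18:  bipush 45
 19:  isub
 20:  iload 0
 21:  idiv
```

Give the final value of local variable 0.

-25

bipush 9   : 9
bipush 2   : 9 2
imul       : 18
pop        : (empty)
bipush -9  : -9
pop        : (empty)
bipush -6  : -6
bipush -25 : -6 -25
istore 0   : -6
bipush 5   : -6 5
imul       : -30
iload 0    : -30 -25
isub       : -5
istore 2   : (empty)
iload 2    : -5
pop        : (empty)
iload 0    : -25
bipush 45  : -25 45
isub       : -70
iload 0    : -70 -25
idiv       : 2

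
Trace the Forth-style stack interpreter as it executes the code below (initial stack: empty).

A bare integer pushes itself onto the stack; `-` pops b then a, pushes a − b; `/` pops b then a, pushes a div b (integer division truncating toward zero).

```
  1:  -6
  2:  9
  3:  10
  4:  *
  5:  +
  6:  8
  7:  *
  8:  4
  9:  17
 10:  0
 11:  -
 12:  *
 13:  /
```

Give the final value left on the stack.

-6 → -6
9  → -6 9
10 → -6 9 10
*  → -6 90
+  → 84
8  → 84 8
*  → 672
4  → 672 4
17 → 672 4 17
0  → 672 4 17 0
-  → 672 4 17
*  → 672 68
/  → 9

9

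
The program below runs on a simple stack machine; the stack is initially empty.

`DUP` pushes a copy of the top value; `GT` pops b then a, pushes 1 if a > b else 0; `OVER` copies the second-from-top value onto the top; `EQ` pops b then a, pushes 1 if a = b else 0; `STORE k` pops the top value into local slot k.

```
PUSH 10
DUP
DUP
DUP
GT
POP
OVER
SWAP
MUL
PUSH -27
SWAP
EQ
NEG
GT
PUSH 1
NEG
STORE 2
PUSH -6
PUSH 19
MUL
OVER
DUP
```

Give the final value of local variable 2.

-1

PUSH 10  : [10]
DUP      : [10, 10]
DUP      : [10, 10, 10]
DUP      : [10, 10, 10, 10]
GT       : [10, 10, 0]
POP      : [10, 10]
OVER     : [10, 10, 10]
SWAP     : [10, 10, 10]
MUL      : [10, 100]
PUSH -27 : [10, 100, -27]
SWAP     : [10, -27, 100]
EQ       : [10, 0]
NEG      : [10, 0]
GT       : [1]
PUSH 1   : [1, 1]
NEG      : [1, -1]
STORE 2  : [1]
PUSH -6  : [1, -6]
PUSH 19  : [1, -6, 19]
MUL      : [1, -114]
OVER     : [1, -114, 1]
DUP      : [1, -114, 1, 1]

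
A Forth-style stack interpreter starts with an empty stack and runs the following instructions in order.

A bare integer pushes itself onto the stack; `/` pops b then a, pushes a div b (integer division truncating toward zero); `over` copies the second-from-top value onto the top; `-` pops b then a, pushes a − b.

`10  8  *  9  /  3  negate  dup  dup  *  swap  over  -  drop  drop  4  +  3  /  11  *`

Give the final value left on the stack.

10     → 10
8      → 10 8
*      → 80
9      → 80 9
/      → 8
3      → 8 3
negate → 8 -3
dup    → 8 -3 -3
dup    → 8 -3 -3 -3
*      → 8 -3 9
swap   → 8 9 -3
over   → 8 9 -3 9
-      → 8 9 -12
drop   → 8 9
drop   → 8
4      → 8 4
+      → 12
3      → 12 3
/      → 4
11     → 4 11
*      → 44

44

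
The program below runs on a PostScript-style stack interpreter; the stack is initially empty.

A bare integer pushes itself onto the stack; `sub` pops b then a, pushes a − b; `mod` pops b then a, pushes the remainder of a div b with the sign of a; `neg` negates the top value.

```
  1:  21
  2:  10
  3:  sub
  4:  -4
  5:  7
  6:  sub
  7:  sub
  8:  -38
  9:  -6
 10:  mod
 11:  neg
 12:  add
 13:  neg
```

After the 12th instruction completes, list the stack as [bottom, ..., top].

[24]

21  : 21
10  : 21 10
sub : 11
-4  : 11 -4
7   : 11 -4 7
sub : 11 -11
sub : 22
-38 : 22 -38
-6  : 22 -38 -6
mod : 22 -2
neg : 22 2
add : 24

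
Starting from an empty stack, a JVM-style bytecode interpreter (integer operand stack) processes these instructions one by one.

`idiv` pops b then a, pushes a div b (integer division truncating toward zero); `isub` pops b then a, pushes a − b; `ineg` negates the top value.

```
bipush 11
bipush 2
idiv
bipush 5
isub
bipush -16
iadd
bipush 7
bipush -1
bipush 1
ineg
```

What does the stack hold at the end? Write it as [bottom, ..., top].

bipush 11  → 11
bipush 2   → 11 2
idiv       → 5
bipush 5   → 5 5
isub       → 0
bipush -16 → 0 -16
iadd       → -16
bipush 7   → -16 7
bipush -1  → -16 7 -1
bipush 1   → -16 7 -1 1
ineg       → -16 7 -1 -1

[-16, 7, -1, -1]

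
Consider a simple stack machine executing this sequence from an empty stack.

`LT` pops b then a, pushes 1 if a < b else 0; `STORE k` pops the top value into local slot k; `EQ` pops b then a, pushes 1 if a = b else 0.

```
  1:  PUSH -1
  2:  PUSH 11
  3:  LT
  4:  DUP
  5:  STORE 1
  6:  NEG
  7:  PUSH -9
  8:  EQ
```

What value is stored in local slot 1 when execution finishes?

1

PUSH -1 -> [-1]
PUSH 11 -> [-1, 11]
LT      -> [1]
DUP     -> [1, 1]
STORE 1 -> [1]
NEG     -> [-1]
PUSH -9 -> [-1, -9]
EQ      -> [0]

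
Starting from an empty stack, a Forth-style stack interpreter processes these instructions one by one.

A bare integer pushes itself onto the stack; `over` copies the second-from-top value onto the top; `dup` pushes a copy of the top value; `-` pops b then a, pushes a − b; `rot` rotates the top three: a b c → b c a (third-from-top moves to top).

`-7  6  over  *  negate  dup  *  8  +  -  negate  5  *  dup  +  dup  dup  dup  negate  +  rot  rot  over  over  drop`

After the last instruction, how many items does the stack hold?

-7     → -7
6      → -7 6
over   → -7 6 -7
*      → -7 -42
negate → -7 42
dup    → -7 42 42
*      → -7 1764
8      → -7 1764 8
+      → -7 1772
-      → -1779
negate → 1779
5      → 1779 5
*      → 8895
dup    → 8895 8895
+      → 17790
dup    → 17790 17790
dup    → 17790 17790 17790
dup    → 17790 17790 17790 17790
negate → 17790 17790 17790 -17790
+      → 17790 17790 0
rot    → 17790 0 17790
rot    → 0 17790 17790
over   → 0 17790 17790 17790
over   → 0 17790 17790 17790 17790
drop   → 0 17790 17790 17790

4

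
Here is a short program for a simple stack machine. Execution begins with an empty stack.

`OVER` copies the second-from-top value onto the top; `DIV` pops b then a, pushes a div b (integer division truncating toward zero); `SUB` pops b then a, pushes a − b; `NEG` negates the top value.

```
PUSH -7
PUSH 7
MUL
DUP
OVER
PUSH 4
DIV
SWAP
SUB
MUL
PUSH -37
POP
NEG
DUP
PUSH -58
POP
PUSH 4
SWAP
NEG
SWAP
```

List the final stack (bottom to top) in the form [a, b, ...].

PUSH -7  : -7
PUSH 7   : -7 7
MUL      : -49
DUP      : -49 -49
OVER     : -49 -49 -49
PUSH 4   : -49 -49 -49 4
DIV      : -49 -49 -12
SWAP     : -49 -12 -49
SUB      : -49 37
MUL      : -1813
PUSH -37 : -1813 -37
POP      : -1813
NEG      : 1813
DUP      : 1813 1813
PUSH -58 : 1813 1813 -58
POP      : 1813 1813
PUSH 4   : 1813 1813 4
SWAP     : 1813 4 1813
NEG      : 1813 4 -1813
SWAP     : 1813 -1813 4

[1813, -1813, 4]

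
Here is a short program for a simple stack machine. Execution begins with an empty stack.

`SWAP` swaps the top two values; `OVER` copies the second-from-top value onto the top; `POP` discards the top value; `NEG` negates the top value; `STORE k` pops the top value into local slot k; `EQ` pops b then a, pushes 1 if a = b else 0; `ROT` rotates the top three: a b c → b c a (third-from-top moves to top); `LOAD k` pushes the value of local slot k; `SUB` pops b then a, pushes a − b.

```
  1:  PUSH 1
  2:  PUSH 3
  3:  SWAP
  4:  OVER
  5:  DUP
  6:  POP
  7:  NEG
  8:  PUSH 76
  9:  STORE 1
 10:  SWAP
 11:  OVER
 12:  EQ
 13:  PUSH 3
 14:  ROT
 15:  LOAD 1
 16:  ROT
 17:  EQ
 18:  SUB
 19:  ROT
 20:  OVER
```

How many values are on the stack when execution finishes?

PUSH 1  : [1]
PUSH 3  : [1, 3]
SWAP    : [3, 1]
OVER    : [3, 1, 3]
DUP     : [3, 1, 3, 3]
POP     : [3, 1, 3]
NEG     : [3, 1, -3]
PUSH 76 : [3, 1, -3, 76]
STORE 1 : [3, 1, -3]
SWAP    : [3, -3, 1]
OVER    : [3, -3, 1, -3]
EQ      : [3, -3, 0]
PUSH 3  : [3, -3, 0, 3]
ROT     : [3, 0, 3, -3]
LOAD 1  : [3, 0, 3, -3, 76]
ROT     : [3, 0, -3, 76, 3]
EQ      : [3, 0, -3, 0]
SUB     : [3, 0, -3]
ROT     : [0, -3, 3]
OVER    : [0, -3, 3, -3]

4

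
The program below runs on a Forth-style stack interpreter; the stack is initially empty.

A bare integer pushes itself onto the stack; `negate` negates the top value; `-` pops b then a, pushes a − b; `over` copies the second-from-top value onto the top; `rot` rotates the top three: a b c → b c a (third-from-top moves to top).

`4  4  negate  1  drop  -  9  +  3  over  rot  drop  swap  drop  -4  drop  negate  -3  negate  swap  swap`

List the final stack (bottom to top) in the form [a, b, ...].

[-17, 3]

4      → 4
4      → 4 4
negate → 4 -4
1      → 4 -4 1
drop   → 4 -4
-      → 8
9      → 8 9
+      → 17
3      → 17 3
over   → 17 3 17
rot    → 3 17 17
drop   → 3 17
swap   → 17 3
drop   → 17
-4     → 17 -4
drop   → 17
negate → -17
-3     → -17 -3
negate → -17 3
swap   → 3 -17
swap   → -17 3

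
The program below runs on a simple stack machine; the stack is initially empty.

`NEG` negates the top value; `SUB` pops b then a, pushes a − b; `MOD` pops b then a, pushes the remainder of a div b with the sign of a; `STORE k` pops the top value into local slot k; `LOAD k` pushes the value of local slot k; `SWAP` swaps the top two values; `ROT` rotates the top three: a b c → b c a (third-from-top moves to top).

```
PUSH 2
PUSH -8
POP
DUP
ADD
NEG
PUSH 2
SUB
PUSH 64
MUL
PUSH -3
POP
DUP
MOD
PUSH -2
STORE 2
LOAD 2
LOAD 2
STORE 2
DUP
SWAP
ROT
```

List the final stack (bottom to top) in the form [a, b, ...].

PUSH 2   [2]
PUSH -8  [2, -8]
POP      [2]
DUP      [2, 2]
ADD      [4]
NEG      [-4]
PUSH 2   [-4, 2]
SUB      [-6]
PUSH 64  [-6, 64]
MUL      [-384]
PUSH -3  [-384, -3]
POP      [-384]
DUP      [-384, -384]
MOD      [0]
PUSH -2  [0, -2]
STORE 2  [0]
LOAD 2   [0, -2]
LOAD 2   [0, -2, -2]
STORE 2  [0, -2]
DUP      [0, -2, -2]
SWAP     [0, -2, -2]
ROT      [-2, -2, 0]

[-2, -2, 0]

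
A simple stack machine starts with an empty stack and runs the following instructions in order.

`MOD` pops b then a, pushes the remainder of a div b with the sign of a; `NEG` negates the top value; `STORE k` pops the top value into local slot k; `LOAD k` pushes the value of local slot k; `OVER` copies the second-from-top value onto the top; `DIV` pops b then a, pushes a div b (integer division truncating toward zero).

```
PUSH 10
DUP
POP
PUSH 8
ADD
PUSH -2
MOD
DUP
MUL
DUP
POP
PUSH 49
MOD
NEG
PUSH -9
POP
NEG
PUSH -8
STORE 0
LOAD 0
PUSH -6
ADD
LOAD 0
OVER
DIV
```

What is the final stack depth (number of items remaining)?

3

PUSH 10 -> 10
DUP     -> 10 10
POP     -> 10
PUSH 8  -> 10 8
ADD     -> 18
PUSH -2 -> 18 -2
MOD     -> 0
DUP     -> 0 0
MUL     -> 0
DUP     -> 0 0
POP     -> 0
PUSH 49 -> 0 49
MOD     -> 0
NEG     -> 0
PUSH -9 -> 0 -9
POP     -> 0
NEG     -> 0
PUSH -8 -> 0 -8
STORE 0 -> 0
LOAD 0  -> 0 -8
PUSH -6 -> 0 -8 -6
ADD     -> 0 -14
LOAD 0  -> 0 -14 -8
OVER    -> 0 -14 -8 -14
DIV     -> 0 -14 0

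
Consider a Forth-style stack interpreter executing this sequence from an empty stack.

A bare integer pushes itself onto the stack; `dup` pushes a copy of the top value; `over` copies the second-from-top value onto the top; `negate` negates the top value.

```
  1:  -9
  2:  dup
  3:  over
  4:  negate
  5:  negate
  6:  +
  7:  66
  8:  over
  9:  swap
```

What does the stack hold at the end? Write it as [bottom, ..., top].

-9     : [-9]
dup    : [-9, -9]
over   : [-9, -9, -9]
negate : [-9, -9, 9]
negate : [-9, -9, -9]
+      : [-9, -18]
66     : [-9, -18, 66]
over   : [-9, -18, 66, -18]
swap   : [-9, -18, -18, 66]

[-9, -18, -18, 66]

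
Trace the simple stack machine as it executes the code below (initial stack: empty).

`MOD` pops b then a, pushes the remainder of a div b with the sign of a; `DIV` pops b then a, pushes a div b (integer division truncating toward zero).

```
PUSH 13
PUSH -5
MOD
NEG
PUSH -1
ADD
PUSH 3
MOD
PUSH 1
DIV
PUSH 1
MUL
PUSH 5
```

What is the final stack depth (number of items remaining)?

2

PUSH 13 -> 13
PUSH -5 -> 13 -5
MOD     -> 3
NEG     -> -3
PUSH -1 -> -3 -1
ADD     -> -4
PUSH 3  -> -4 3
MOD     -> -1
PUSH 1  -> -1 1
DIV     -> -1
PUSH 1  -> -1 1
MUL     -> -1
PUSH 5  -> -1 5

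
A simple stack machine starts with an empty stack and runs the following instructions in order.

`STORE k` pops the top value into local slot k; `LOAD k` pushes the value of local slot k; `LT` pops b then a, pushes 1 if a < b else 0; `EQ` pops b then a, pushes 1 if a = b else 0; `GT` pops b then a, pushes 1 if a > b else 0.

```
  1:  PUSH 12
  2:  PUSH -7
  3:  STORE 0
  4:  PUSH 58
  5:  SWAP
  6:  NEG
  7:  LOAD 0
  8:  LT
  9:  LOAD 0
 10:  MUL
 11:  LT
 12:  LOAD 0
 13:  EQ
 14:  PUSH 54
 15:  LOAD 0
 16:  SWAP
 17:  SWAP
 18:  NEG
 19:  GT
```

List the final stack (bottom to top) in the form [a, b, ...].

PUSH 12  12
PUSH -7  12 -7
STORE 0  12
PUSH 58  12 58
SWAP     58 12
NEG      58 -12
LOAD 0   58 -12 -7
LT       58 1
LOAD 0   58 1 -7
MUL      58 -7
LT       0
LOAD 0   0 -7
EQ       0
PUSH 54  0 54
LOAD 0   0 54 -7
SWAP     0 -7 54
SWAP     0 54 -7
NEG      0 54 7
GT       0 1

[0, 1]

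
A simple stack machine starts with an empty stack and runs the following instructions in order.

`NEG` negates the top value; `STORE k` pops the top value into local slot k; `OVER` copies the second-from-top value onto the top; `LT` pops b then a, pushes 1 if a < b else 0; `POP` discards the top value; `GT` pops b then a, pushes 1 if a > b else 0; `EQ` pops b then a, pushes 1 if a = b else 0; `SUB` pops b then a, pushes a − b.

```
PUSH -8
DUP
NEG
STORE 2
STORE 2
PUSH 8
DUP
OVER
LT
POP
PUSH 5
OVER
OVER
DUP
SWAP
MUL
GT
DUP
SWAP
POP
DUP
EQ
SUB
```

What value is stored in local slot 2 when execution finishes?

PUSH -8 -> [-8]
DUP     -> [-8, -8]
NEG     -> [-8, 8]
STORE 2 -> [-8]
STORE 2 -> []
PUSH 8  -> [8]
DUP     -> [8, 8]
OVER    -> [8, 8, 8]
LT      -> [8, 0]
POP     -> [8]
PUSH 5  -> [8, 5]
OVER    -> [8, 5, 8]
OVER    -> [8, 5, 8, 5]
DUP     -> [8, 5, 8, 5, 5]
SWAP    -> [8, 5, 8, 5, 5]
MUL     -> [8, 5, 8, 25]
GT      -> [8, 5, 0]
DUP     -> [8, 5, 0, 0]
SWAP    -> [8, 5, 0, 0]
POP     -> [8, 5, 0]
DUP     -> [8, 5, 0, 0]
EQ      -> [8, 5, 1]
SUB     -> [8, 4]

-8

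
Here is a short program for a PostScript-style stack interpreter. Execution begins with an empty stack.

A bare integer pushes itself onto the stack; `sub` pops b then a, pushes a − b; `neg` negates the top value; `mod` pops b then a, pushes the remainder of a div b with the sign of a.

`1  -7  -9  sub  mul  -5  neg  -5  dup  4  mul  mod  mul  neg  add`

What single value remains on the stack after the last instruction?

27

1   : 1
-7  : 1 -7
-9  : 1 -7 -9
sub : 1 2
mul : 2
-5  : 2 -5
neg : 2 5
-5  : 2 5 -5
dup : 2 5 -5 -5
4   : 2 5 -5 -5 4
mul : 2 5 -5 -20
mod : 2 5 -5
mul : 2 -25
neg : 2 25
add : 27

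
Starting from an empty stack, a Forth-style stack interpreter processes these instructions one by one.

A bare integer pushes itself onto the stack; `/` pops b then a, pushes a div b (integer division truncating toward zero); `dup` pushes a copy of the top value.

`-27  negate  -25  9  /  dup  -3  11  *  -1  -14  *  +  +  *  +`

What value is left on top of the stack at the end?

-27    -> [-27]
negate -> [27]
-25    -> [27, -25]
9      -> [27, -25, 9]
/      -> [27, -2]
dup    -> [27, -2, -2]
-3     -> [27, -2, -2, -3]
11     -> [27, -2, -2, -3, 11]
*      -> [27, -2, -2, -33]
-1     -> [27, -2, -2, -33, -1]
-14    -> [27, -2, -2, -33, -1, -14]
*      -> [27, -2, -2, -33, 14]
+      -> [27, -2, -2, -19]
+      -> [27, -2, -21]
*      -> [27, 42]
+      -> [69]

69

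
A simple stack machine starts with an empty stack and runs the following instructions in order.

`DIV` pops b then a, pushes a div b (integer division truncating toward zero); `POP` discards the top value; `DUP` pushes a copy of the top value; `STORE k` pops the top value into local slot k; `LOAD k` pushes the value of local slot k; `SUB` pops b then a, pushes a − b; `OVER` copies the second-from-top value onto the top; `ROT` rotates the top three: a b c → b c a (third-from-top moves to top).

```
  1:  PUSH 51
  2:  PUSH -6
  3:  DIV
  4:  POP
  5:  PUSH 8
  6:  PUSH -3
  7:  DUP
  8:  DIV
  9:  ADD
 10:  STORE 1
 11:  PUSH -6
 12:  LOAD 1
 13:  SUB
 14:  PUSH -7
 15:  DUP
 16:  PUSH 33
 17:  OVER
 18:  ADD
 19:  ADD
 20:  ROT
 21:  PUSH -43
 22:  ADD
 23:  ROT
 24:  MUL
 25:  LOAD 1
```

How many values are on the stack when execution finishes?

PUSH 51  -> [51]
PUSH -6  -> [51, -6]
DIV      -> [-8]
POP      -> []
PUSH 8   -> [8]
PUSH -3  -> [8, -3]
DUP      -> [8, -3, -3]
DIV      -> [8, 1]
ADD      -> [9]
STORE 1  -> []
PUSH -6  -> [-6]
LOAD 1   -> [-6, 9]
SUB      -> [-15]
PUSH -7  -> [-15, -7]
DUP      -> [-15, -7, -7]
PUSH 33  -> [-15, -7, -7, 33]
OVER     -> [-15, -7, -7, 33, -7]
ADD      -> [-15, -7, -7, 26]
ADD      -> [-15, -7, 19]
ROT      -> [-7, 19, -15]
PUSH -43 -> [-7, 19, -15, -43]
ADD      -> [-7, 19, -58]
ROT      -> [19, -58, -7]
MUL      -> [19, 406]
LOAD 1   -> [19, 406, 9]

3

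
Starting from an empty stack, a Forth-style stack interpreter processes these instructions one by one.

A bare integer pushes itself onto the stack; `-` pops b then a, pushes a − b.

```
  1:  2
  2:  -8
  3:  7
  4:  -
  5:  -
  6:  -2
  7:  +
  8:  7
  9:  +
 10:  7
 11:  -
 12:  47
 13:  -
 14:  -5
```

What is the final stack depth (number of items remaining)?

2

2  → 2
-8 → 2 -8
7  → 2 -8 7
-  → 2 -15
-  → 17
-2 → 17 -2
+  → 15
7  → 15 7
+  → 22
7  → 22 7
-  → 15
47 → 15 47
-  → -32
-5 → -32 -5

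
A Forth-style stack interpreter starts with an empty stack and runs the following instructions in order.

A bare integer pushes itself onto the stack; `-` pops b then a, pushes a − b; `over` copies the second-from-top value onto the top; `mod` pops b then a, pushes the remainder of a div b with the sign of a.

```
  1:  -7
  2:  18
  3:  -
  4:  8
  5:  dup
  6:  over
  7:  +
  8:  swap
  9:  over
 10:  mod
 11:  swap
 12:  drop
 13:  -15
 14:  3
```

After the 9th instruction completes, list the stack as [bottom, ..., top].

-7   -> [-7]
18   -> [-7, 18]
-    -> [-25]
8    -> [-25, 8]
dup  -> [-25, 8, 8]
over -> [-25, 8, 8, 8]
+    -> [-25, 8, 16]
swap -> [-25, 16, 8]
over -> [-25, 16, 8, 16]

[-25, 16, 8, 16]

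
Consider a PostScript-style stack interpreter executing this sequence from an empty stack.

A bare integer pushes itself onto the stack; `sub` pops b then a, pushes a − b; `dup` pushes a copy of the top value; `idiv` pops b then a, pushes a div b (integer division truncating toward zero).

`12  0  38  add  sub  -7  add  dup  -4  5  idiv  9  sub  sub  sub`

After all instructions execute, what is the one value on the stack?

-9

12   -> 12
0    -> 12 0
38   -> 12 0 38
add  -> 12 38
sub  -> -26
-7   -> -26 -7
add  -> -33
dup  -> -33 -33
-4   -> -33 -33 -4
5    -> -33 -33 -4 5
idiv -> -33 -33 0
9    -> -33 -33 0 9
sub  -> -33 -33 -9
sub  -> -33 -24
sub  -> -9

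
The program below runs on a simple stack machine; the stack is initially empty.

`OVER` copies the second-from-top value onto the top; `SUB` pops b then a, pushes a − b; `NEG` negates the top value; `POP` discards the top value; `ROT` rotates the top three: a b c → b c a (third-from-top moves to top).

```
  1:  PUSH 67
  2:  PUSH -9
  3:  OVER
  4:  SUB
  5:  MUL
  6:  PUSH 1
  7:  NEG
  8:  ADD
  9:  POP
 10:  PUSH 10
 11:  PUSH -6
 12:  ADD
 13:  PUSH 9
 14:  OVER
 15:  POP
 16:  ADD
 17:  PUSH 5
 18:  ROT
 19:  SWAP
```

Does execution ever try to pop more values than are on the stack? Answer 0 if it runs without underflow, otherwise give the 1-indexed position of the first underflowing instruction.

18

PUSH 67 -> [67]
PUSH -9 -> [67, -9]
OVER    -> [67, -9, 67]
SUB     -> [67, -76]
MUL     -> [-5092]
PUSH 1  -> [-5092, 1]
NEG     -> [-5092, -1]
ADD     -> [-5093]
POP     -> []
PUSH 10 -> [10]
PUSH -6 -> [10, -6]
ADD     -> [4]
PUSH 9  -> [4, 9]
OVER    -> [4, 9, 4]
POP     -> [4, 9]
ADD     -> [13]
PUSH 5  -> [13, 5]
ROT  — needs 3 operands, stack has 2 → underflow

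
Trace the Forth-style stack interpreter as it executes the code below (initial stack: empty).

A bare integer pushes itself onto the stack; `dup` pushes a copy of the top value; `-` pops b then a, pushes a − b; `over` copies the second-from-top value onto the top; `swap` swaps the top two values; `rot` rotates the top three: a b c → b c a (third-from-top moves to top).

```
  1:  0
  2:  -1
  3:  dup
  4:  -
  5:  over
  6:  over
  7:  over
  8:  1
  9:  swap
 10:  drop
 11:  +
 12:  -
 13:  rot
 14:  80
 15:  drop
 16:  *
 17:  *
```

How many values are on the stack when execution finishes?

1

0    : [0]
-1   : [0, -1]
dup  : [0, -1, -1]
-    : [0, 0]
over : [0, 0, 0]
over : [0, 0, 0, 0]
over : [0, 0, 0, 0, 0]
1    : [0, 0, 0, 0, 0, 1]
swap : [0, 0, 0, 0, 1, 0]
drop : [0, 0, 0, 0, 1]
+    : [0, 0, 0, 1]
-    : [0, 0, -1]
rot  : [0, -1, 0]
80   : [0, -1, 0, 80]
drop : [0, -1, 0]
*    : [0, 0]
*    : [0]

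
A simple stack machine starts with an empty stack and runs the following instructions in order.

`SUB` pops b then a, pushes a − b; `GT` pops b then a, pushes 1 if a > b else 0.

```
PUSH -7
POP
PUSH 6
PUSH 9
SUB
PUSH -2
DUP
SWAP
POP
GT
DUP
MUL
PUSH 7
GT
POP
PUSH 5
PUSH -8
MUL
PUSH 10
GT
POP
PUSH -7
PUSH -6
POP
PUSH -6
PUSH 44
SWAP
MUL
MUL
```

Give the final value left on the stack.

PUSH -7  [-7]
POP      []
PUSH 6   [6]
PUSH 9   [6, 9]
SUB      [-3]
PUSH -2  [-3, -2]
DUP      [-3, -2, -2]
SWAP     [-3, -2, -2]
POP      [-3, -2]
GT       [0]
DUP      [0, 0]
MUL      [0]
PUSH 7   [0, 7]
GT       [0]
POP      []
PUSH 5   [5]
PUSH -8  [5, -8]
MUL      [-40]
PUSH 10  [-40, 10]
GT       [0]
POP      []
PUSH -7  [-7]
PUSH -6  [-7, -6]
POP      [-7]
PUSH -6  [-7, -6]
PUSH 44  [-7, -6, 44]
SWAP     [-7, 44, -6]
MUL      [-7, -264]
MUL      [1848]

1848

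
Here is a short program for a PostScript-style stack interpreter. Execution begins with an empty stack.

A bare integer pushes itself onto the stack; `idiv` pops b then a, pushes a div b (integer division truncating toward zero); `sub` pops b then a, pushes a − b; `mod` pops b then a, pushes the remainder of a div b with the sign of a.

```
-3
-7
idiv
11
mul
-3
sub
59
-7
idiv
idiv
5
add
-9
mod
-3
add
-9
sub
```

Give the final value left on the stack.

-3   -> -3
-7   -> -3 -7
idiv -> 0
11   -> 0 11
mul  -> 0
-3   -> 0 -3
sub  -> 3
59   -> 3 59
-7   -> 3 59 -7
idiv -> 3 -8
idiv -> 0
5    -> 0 5
add  -> 5
-9   -> 5 -9
mod  -> 5
-3   -> 5 -3
add  -> 2
-9   -> 2 -9
sub  -> 11

11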